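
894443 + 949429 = 1843872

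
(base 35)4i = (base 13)c2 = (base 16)9e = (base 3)12212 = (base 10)158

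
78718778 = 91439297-12720519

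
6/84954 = 1/14159 ≈ 0.0000706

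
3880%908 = 248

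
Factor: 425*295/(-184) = -1*2^(-3)*5^3*17^1*23^(-1)*59^1 = -125375/184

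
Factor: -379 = -1*379^1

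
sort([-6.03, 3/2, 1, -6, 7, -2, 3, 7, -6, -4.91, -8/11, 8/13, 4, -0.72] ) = [-6.03, -6, -6, -4.91, -2, -8/11, -0.72, 8/13, 1, 3/2, 3, 4, 7, 7] 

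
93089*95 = 8843455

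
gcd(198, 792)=198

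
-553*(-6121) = 3384913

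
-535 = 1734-2269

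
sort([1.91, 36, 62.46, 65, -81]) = [-81, 1.91, 36, 62.46, 65]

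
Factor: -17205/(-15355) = 3^1 * 31^1 * 83^(-1) = 93/83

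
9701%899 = 711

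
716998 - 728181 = -11183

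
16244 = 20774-4530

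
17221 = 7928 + 9293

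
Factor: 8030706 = 2^1 * 3^1 * 1338451^1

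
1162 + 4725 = 5887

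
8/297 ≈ 0.0269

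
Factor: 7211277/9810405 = 5^(-1)*11^(-1)*67^1*11959^1*19819^(-1) = 801253/1090045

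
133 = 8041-7908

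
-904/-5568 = 113/696 ≈ 0.162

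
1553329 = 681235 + 872094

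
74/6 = 37/3 ≈ 12.33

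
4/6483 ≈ 0.000617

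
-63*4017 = -253071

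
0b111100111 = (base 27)i1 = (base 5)3422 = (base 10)487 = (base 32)f7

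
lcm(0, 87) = 0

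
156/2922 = 26/487 ≈ 0.0534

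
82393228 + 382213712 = 464606940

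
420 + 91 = 511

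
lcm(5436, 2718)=5436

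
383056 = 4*95764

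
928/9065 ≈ 0.102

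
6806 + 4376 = 11182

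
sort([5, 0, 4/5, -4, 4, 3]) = [-4, 0, 4/5, 3, 4, 5]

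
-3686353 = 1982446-5668799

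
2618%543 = 446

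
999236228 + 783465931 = 1782702159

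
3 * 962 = 2886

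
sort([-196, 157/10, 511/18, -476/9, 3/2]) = [-196, -476/9, 3/2, 157/10, 511/18]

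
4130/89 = 46 + 36/89 ≈ 46.40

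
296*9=2664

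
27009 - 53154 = -26145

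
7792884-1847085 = 5945799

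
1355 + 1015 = 2370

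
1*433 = 433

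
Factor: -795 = -1*3^1*5^1*53^1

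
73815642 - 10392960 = 63422682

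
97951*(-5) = -489755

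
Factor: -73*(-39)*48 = 2^4*3^2*13^1*73^1 = 136656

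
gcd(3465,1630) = 5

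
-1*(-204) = 204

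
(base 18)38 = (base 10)62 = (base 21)2k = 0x3e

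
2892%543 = 177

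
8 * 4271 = 34168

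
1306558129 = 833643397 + 472914732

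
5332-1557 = 3775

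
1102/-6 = -183-2/3 ≈ -183.67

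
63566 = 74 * 859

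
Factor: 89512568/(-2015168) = -1*2^(-3)*23^(-1)*37^(-2)*1459^1*7669^1 = -11189071/251896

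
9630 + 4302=13932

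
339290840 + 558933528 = 898224368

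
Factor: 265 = 5^1 * 53^1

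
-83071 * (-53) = 4402763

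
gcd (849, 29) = 1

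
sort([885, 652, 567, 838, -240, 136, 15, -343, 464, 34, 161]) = [-343, -240, 15, 34, 136, 161, 464, 567, 652, 838, 885]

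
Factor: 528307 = 13^1 * 40639^1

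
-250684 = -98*2558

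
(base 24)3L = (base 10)93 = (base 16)5D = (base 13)72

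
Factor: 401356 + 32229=5^1 * 17^1 * 5101^1=433585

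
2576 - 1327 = 1249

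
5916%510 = 306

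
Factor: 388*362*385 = 2^3*5^1*7^1*11^1*97^1*181^1 = 54075560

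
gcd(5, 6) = 1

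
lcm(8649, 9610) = 86490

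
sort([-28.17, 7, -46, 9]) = [-46, -28.17, 7, 9]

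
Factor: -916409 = -1*13^1*157^1*449^1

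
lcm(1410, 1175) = 7050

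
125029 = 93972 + 31057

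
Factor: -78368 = -1 * 2^5 * 31^1 * 79^1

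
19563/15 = 6521/5 = 1304.20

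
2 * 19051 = 38102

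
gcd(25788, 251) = 1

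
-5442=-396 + -5046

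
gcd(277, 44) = 1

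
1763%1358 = 405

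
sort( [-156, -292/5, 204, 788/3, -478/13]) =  [-156, -292/5, -478/13, 204, 788/3]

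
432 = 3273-2841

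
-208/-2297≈0.0906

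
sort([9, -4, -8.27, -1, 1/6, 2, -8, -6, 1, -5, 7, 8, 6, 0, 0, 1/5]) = [-8.27, -8, -6, -5, -4, -1, 0, 0, 1/6, 1/5, 1, 2, 6, 7, 8, 9]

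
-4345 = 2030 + -6375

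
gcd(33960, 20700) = 60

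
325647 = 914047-588400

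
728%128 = 88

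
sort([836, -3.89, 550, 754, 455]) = [-3.89, 455, 550, 754, 836]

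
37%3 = 1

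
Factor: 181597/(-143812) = -1*2^(-2)*13^1*61^1*157^(-1) = -793/628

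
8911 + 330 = 9241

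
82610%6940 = 6270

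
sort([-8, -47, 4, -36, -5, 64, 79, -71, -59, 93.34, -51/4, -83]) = [-83, -71, -59, -47, -36, -51/4, -8, -5, 4, 64, 79, 93.34]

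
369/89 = 4 + 13/89 ≈ 4.15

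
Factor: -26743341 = -1*3^1*37^1*197^1*1223^1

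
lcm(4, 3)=12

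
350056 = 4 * 87514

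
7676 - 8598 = -922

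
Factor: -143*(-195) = 3^1*5^1*11^1*13^2 = 27885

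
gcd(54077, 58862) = 1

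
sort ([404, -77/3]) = [-77/3, 404]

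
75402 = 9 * 8378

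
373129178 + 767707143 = 1140836321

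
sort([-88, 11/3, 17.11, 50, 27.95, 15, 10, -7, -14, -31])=[-88, -31, -14, -7, 11/3, 10, 15, 17.11, 27.95, 50]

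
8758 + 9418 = 18176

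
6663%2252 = 2159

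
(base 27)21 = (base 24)27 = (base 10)55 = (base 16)37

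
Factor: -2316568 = -1 * 2^3 * 31^1 * 9341^1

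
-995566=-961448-34118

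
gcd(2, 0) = 2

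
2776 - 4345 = -1569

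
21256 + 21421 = 42677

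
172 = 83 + 89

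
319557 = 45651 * 7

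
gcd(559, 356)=1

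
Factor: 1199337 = 3^1*19^1*53^1*397^1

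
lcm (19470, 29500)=973500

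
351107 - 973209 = -622102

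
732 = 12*61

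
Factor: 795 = 3^1*5^1*53^1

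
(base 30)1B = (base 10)41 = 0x29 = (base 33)18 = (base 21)1K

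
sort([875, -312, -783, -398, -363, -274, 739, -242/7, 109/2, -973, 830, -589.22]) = [-973, -783, -589.22, -398, -363, -312, -274, -242/7, 109/2, 739, 830, 875]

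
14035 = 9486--4549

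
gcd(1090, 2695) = 5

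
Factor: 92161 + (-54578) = 7^2 * 13^1 * 59^1 = 37583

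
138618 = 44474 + 94144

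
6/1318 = 3/659 ≈ 0.00455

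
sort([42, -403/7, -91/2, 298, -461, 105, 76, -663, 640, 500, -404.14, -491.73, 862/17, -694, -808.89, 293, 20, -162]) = [-808.89, -694, -663, -491.73, -461, -404.14, -162, -403/7, -91/2, 20, 42, 862/17, 76, 105, 293, 298, 500, 640]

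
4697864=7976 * 589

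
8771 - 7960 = 811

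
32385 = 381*85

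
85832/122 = 42916/61 ≈ 703.54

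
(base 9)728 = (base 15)298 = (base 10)593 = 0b1001010001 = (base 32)ih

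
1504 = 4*376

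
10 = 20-10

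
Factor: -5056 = -1*2^6*79^1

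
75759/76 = 996 + 63/76 ≈ 996.83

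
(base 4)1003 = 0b1000011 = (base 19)3a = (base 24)2j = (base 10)67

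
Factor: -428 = -1*2^2*107^1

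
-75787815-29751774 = -105539589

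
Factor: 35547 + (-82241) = -1*2^1*37^1*631^1 = -46694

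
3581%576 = 125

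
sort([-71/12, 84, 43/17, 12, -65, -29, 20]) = [-65, -29, -71/12, 43/17, 12, 20, 84]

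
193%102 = 91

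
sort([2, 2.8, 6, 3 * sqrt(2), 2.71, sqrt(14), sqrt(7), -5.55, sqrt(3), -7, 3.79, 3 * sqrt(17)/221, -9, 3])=[-9, -7, -5.55, 3 * sqrt(17)/221, sqrt(3), 2, sqrt(7), 2.71, 2.8, 3, sqrt(14), 3.79, 3 * sqrt(2), 6]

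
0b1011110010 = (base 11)626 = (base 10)754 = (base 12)52a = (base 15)354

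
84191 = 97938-13747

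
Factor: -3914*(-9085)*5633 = 2^1*5^1*19^1*23^1*43^1*79^1*103^1*131^1 = 200302100770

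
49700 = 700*71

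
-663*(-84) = 55692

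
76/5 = 15 + 1/5 = 15.20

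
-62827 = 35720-98547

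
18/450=1/25=0.04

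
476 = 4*119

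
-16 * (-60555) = 968880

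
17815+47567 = 65382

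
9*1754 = 15786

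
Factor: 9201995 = 5^1*11^1*167309^1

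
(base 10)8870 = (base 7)34601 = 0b10001010100110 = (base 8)21246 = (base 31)974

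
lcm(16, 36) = 144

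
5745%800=145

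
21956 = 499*44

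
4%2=0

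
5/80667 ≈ 0.0000620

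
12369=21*589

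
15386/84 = 183 + 1/6 ≈ 183.17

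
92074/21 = 4384 + 10/21 ≈ 4384.48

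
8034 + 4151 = 12185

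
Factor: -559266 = -1*2^1*3^1*17^1*5483^1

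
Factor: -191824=-1*2^4*19^1*631^1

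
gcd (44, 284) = 4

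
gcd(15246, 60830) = 154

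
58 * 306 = 17748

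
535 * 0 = 0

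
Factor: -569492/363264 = -1 * 2^(-6) * 3^(-1) * 7^1 * 43^1 = -301/192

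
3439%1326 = 787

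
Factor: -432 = -1*2^4*3^3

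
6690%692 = 462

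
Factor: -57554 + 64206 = 2^2 * 1663^1 = 6652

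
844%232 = 148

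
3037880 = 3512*865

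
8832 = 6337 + 2495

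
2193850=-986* (-2225)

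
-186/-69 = 2 + 16/23 ≈ 2.70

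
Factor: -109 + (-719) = -1*2^2*3^2*23^1 = -828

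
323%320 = 3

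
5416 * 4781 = 25893896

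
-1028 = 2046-3074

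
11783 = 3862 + 7921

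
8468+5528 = 13996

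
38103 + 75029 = 113132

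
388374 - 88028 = 300346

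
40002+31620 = 71622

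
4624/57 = 81+7/57 ≈ 81.12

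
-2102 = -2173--71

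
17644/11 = 1604 = 1604.00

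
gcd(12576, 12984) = 24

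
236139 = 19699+216440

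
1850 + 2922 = 4772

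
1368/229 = 5 + 223/229 ≈ 5.97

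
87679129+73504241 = 161183370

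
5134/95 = 54 + 4/95≈54.04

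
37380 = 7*5340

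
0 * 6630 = 0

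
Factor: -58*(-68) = 2^3*17^1*29^1 = 3944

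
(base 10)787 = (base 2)1100010011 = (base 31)pc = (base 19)238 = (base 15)377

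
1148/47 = 24 + 20/47 ≈ 24.43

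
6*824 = 4944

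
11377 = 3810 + 7567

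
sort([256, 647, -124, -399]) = [-399, -124, 256, 647]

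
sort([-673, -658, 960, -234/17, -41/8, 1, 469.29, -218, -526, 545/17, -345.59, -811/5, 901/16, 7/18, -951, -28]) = [-951, -673, -658, -526, -345.59, -218, -811/5, -28, -234/17, -41/8, 7/18, 1, 545/17, 901/16, 469.29, 960]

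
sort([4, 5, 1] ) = [1, 4, 5] 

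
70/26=2 + 9/13 ≈ 2.69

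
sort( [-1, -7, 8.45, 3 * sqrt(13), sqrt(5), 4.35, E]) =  [-7, -1, sqrt(5), E, 4.35, 8.45, 3 * sqrt(13)]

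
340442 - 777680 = -437238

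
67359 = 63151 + 4208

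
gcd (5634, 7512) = 1878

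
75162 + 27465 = 102627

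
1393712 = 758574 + 635138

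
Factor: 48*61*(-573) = -1*2^4*3^2*61^1*191^1 = -1677744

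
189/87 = 63/29 ≈ 2.17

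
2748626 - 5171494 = -2422868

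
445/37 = 12 + 1/37 ≈ 12.03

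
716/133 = 5+51/133 ≈ 5.38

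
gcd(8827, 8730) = 97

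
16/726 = 8/363 ≈ 0.0220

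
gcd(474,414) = 6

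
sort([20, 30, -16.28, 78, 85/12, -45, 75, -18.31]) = [-45, -18.31, -16.28, 85/12, 20, 30, 75, 78]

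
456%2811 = 456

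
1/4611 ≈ 0.000217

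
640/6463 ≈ 0.0990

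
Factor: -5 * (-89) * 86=2^1 * 5^1 * 43^1 * 89^1=38270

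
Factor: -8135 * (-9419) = 5^1 * 1627^1 * 9419^1 = 76623565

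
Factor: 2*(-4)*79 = -1*2^3*79^1 = -632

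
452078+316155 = 768233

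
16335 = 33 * 495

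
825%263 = 36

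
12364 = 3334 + 9030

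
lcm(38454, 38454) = 38454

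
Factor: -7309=-1 * 7309^1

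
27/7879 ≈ 0.00343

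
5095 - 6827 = -1732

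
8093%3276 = 1541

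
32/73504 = 1/2297 ≈ 0.000435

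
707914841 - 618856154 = 89058687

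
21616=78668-57052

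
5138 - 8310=-3172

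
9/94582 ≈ 0.0000952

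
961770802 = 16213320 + 945557482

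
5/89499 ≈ 0.0000559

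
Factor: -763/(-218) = 2^(-1) * 7^1 = 7/2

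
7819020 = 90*86878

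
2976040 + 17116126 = 20092166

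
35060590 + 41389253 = 76449843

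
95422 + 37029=132451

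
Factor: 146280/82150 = 2^2*3^1*5^(-1)*23^1*31^(-1) = 276/155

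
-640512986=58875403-699388389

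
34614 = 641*54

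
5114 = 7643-2529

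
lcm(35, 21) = 105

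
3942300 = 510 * 7730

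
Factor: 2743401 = 3^1*914467^1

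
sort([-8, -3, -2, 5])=[-8, -3, -2, 5]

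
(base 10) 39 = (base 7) 54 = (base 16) 27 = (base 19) 21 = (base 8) 47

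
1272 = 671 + 601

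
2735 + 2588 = 5323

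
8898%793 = 175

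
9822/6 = 1637 = 1637.00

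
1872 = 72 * 26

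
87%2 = 1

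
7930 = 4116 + 3814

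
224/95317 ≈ 0.00235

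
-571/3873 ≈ -0.147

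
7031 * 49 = 344519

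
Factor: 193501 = 7^2*11^1*359^1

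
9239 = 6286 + 2953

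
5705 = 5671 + 34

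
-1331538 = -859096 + -472442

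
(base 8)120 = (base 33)2e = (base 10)80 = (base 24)38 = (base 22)3e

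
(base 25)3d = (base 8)130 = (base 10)88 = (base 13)6a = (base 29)31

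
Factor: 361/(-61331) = -1*19^2*61331^(-1)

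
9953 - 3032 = 6921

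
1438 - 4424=-2986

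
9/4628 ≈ 0.00194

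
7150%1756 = 126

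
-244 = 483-727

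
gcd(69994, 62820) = 2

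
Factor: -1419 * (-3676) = 2^2 * 3^1 * 11^1 * 43^1 * 919^1 = 5216244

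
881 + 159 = 1040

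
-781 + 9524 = 8743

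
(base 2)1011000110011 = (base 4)1120303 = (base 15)1a3d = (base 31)5sa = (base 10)5683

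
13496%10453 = 3043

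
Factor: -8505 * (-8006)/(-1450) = -1 * 3^5 * 5^(-1) * 7^1 * 29^(-1) * 4003^1 = -6809103/145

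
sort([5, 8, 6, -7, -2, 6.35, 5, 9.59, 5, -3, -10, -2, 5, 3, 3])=[-10, -7, -3, -2, -2, 3, 3, 5, 5, 5, 5, 6, 6.35, 8, 9.59]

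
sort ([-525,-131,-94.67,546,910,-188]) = [-525,-188,-131,-94.67,546,910]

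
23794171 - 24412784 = -618613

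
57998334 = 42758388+15239946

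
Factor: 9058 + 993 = 19^1*23^2 = 10051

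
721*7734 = 5576214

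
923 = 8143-7220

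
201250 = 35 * 5750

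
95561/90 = 1061 + 71/90 ≈ 1061.79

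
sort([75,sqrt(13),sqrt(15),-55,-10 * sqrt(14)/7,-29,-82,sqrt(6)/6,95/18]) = [-82,-55,-29,-10 * sqrt(14)/7,sqrt(6)/6,sqrt(13),sqrt(15),95/18,75]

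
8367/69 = 121 + 6/23 ≈ 121.26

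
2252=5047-2795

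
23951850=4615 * 5190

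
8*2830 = 22640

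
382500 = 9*42500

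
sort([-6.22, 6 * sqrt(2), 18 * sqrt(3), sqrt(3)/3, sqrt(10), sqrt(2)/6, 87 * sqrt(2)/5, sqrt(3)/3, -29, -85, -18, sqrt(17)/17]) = [-85, -29, -18, -6.22, sqrt(2)/6, sqrt(17)/17, sqrt(3)/3, sqrt(3)/3, sqrt(10), 6 * sqrt(2), 87 * sqrt(2)/5, 18 * sqrt(3)]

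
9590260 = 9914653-324393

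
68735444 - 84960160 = -16224716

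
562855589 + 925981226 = 1488836815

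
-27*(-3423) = 92421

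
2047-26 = 2021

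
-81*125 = -10125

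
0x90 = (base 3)12100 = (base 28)54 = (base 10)144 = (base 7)264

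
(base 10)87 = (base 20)47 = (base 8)127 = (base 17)52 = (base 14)63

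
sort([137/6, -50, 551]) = [-50, 137/6, 551]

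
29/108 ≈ 0.269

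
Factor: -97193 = -1*83^1*1171^1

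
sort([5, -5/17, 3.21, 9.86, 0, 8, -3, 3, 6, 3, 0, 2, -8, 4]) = [-8, -3, -5/17, 0, 0, 2, 3, 3, 3.21, 4, 5, 6, 8, 9.86]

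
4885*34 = 166090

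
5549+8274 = 13823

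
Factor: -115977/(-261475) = 3^1*5^(-2)*67^1*577^1*10459^(-1)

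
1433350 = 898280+535070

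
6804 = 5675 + 1129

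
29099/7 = 4157 = 4157.00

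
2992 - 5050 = -2058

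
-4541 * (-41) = 186181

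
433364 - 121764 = 311600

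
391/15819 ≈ 0.0247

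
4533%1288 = 669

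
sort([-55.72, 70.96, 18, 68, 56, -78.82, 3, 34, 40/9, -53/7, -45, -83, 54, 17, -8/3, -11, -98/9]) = [-83, -78.82, -55.72, -45, -11, -98/9, -53/7, -8/3, 3, 40/9, 17, 18, 34, 54, 56, 68, 70.96]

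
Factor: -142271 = -1*142271^1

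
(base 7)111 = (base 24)29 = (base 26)25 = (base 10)57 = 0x39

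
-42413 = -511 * 83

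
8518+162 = 8680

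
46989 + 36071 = 83060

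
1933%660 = 613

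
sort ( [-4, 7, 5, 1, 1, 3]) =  [-4, 1, 1, 3, 5, 7]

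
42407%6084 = 5903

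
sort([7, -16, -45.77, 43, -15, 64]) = [-45.77, -16, -15, 7, 43, 64]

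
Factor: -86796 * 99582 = -1 * 2^3 * 3^3 * 7^1 * 2371^1 * 2411^1 = -8643319272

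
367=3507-3140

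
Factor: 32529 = 3^1*7^1*1549^1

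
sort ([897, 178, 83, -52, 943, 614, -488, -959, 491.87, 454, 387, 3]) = [-959, -488, -52, 3, 83, 178, 387, 454, 491.87, 614, 897, 943]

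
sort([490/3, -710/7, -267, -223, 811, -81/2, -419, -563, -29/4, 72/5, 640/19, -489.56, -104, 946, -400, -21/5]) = [-563, -489.56, -419, -400, -267, -223, -104, -710/7, -81/2, -29/4, -21/5, 72/5, 640/19, 490/3, 811, 946]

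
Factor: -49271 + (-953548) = -1 * 3^1 * 31^1 * 41^1 * 263^1 = -1002819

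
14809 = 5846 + 8963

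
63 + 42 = 105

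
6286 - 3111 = 3175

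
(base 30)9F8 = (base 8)20556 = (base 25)DH8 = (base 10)8558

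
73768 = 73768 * 1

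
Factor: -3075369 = -1*3^1*11^1*41^1*2273^1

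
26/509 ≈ 0.0511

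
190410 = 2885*66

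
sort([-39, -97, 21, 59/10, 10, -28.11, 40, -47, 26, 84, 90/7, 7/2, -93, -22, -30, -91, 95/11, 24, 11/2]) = [-97, -93, -91, -47, -39, -30, -28.11, -22, 7/2, 11/2, 59/10, 95/11, 10, 90/7, 21, 24, 26, 40, 84]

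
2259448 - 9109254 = -6849806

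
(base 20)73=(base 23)65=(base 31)4j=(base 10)143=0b10001111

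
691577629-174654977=516922652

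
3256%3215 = 41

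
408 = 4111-3703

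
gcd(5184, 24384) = 192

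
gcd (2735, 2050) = 5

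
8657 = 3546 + 5111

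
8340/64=130+5/16 ≈ 130.31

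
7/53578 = 1/7654 ≈ 0.000131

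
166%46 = 28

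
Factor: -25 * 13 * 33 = -1 * 3^1 * 5^2 * 11^1 * 13^1 = -10725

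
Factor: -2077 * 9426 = -1 * 2^1 * 3^1 * 31^1 * 67^1 * 1571^1 = -19577802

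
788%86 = 14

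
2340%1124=92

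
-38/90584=-19/45292 ≈ -0.000420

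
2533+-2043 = 490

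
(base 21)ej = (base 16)139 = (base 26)c1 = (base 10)313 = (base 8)471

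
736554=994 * 741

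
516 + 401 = 917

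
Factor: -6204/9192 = -1*2^(-1)*11^1*47^1*383^(-1) = -517/766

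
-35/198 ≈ -0.177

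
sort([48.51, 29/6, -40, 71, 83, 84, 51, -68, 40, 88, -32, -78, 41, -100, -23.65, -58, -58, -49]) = [-100, -78, -68, -58, -58, -49, -40, -32, -23.65, 29/6, 40, 41, 48.51, 51, 71, 83, 84, 88]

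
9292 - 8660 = 632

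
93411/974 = 95 + 881/974 ≈ 95.90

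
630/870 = 21/29 ≈ 0.724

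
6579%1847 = 1038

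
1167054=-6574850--7741904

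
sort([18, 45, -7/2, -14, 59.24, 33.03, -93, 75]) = [-93, -14, -7/2, 18, 33.03, 45, 59.24, 75]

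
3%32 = 3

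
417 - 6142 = -5725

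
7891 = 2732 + 5159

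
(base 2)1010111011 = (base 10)699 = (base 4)22323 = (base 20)1ej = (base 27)po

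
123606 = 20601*6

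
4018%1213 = 379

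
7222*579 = 4181538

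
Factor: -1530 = -1*2^1*3^2*5^1*17^1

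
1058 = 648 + 410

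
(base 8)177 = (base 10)127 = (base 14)91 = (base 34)3p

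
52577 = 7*7511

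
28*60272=1687616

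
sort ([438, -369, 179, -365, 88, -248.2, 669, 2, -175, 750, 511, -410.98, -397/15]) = [-410.98, -369, -365, -248.2, -175, -397/15, 2, 88, 179, 438, 511, 669, 750]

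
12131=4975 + 7156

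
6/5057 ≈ 0.00119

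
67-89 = -22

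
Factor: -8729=-1*7^1*29^1*43^1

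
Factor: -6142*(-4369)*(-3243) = -1*2^1*3^1*17^1*23^1*37^1*47^1*83^1*257^1 = -87023952714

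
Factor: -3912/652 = -1*2^1*3^1 = -6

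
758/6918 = 379/3459 ≈ 0.110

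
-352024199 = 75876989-427901188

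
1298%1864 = 1298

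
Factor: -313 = -1*313^1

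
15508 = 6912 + 8596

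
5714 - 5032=682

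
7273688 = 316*23018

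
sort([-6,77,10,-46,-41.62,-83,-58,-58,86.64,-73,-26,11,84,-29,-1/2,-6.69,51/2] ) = [-83,-73,-58,-58,-46,-41.62,-29,-26,-6.69,-6,-1/2,10,11,51/2,77,84,86.64] 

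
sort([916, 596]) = [596, 916]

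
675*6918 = 4669650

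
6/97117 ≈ 0.0000618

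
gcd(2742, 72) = 6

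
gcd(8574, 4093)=1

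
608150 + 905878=1514028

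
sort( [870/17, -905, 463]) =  [-905, 870/17, 463]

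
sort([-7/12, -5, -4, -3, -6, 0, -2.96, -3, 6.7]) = [-6, -5, -4, -3, -3, -2.96, -7/12, 0, 6.7]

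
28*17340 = 485520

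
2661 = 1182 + 1479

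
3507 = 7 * 501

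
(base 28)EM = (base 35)BT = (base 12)2A6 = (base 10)414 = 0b110011110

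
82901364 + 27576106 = 110477470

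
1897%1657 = 240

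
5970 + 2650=8620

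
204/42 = 34/7 ≈ 4.86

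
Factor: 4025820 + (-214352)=2^2*17^1*23^1*2437^1=3811468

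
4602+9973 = 14575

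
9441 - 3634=5807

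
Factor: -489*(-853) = 3^1*163^1*853^1 = 417117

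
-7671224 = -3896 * 1969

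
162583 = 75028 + 87555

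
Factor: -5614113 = -1 * 3^1 * 347^1 * 5393^1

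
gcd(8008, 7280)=728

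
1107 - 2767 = -1660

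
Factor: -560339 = -1*13^1*43103^1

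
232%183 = 49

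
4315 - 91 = 4224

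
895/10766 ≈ 0.0831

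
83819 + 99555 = 183374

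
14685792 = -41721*(-352)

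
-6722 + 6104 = -618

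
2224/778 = 1112/389 ≈ 2.86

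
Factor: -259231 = -1*7^1*29^1*1277^1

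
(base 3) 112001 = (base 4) 11323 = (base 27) e1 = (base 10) 379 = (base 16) 17b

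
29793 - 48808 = -19015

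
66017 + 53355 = 119372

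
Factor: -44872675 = -1*5^2*37^1*139^1*349^1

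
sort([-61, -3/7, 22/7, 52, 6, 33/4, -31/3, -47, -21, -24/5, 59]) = [-61, -47, -21, -31/3, -24/5, -3/7, 22/7, 6, 33/4, 52, 59]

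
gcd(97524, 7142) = 2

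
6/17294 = 3/8647 ≈ 0.000347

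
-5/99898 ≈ -0.0000501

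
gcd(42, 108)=6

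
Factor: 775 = 5^2*31^1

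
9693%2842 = 1167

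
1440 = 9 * 160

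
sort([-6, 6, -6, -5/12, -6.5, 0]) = [-6.5, -6, -6, -5/12, 0, 6]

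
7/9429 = 1/1347≈0.000742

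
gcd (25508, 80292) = 4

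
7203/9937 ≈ 0.725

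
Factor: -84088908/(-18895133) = 2^2*3^3*19^1*43^1*181^(-1)*953^1*104393^(-1)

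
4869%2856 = 2013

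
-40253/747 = -53 - 662/747 ≈ -53.89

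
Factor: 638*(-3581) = -1*2^1*11^1*29^1*3581^1 = -2284678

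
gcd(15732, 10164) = 12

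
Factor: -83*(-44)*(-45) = -1*2^2*3^2*5^1*11^1*83^1 = -164340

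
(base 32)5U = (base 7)361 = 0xBE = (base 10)190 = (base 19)A0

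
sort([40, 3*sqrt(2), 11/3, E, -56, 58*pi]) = [-56, E, 11/3, 3*sqrt(2), 40, 58*pi]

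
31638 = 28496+3142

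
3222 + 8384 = 11606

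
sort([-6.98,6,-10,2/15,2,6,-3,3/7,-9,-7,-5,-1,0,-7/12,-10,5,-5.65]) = [-10,-10,-9,-7,-6.98,-5.65,-5,-3,-1,-7/12,0,2/15,3/7,2,5,6,6]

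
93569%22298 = 4377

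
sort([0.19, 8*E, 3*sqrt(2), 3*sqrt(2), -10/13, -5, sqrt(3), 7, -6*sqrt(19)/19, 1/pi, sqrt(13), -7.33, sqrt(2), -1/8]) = [-7.33, -5, -6*sqrt(19)/19, -10/13, -1/8, 0.19, 1/pi, sqrt(2), sqrt(3), sqrt(13), 3*sqrt(2), 3*sqrt(2), 7, 8*E]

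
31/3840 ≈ 0.00807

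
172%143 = 29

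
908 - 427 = 481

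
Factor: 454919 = 454919^1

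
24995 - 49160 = -24165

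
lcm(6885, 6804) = 578340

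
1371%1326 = 45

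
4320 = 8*540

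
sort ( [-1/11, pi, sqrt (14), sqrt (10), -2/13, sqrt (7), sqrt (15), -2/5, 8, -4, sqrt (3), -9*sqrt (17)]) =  [-9*sqrt (17), -4, -2/5, -2/13, -1/11, sqrt (3), sqrt (7), pi, sqrt (10), sqrt (14), sqrt (15), 8]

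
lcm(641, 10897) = 10897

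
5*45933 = 229665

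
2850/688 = 4+49/344 ≈ 4.14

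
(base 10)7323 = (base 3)101001020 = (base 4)1302123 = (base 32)74r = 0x1c9b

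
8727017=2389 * 3653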